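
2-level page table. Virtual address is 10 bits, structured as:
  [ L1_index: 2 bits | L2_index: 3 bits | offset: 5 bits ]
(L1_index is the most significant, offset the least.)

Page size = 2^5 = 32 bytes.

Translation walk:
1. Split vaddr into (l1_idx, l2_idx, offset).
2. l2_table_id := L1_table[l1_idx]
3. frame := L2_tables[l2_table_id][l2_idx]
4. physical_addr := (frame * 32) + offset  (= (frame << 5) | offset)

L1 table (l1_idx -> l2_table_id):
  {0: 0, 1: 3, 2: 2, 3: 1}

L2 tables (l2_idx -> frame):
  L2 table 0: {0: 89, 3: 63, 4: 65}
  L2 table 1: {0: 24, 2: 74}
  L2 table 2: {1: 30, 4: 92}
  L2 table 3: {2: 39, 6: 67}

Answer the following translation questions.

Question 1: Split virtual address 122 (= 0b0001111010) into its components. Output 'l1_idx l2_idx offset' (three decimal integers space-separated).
vaddr = 122 = 0b0001111010
  top 2 bits -> l1_idx = 0
  next 3 bits -> l2_idx = 3
  bottom 5 bits -> offset = 26

Answer: 0 3 26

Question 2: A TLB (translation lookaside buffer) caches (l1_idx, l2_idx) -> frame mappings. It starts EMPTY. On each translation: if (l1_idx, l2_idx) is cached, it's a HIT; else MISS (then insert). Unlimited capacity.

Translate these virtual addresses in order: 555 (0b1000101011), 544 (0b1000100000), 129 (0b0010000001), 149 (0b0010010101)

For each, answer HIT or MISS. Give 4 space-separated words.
vaddr=555: (2,1) not in TLB -> MISS, insert
vaddr=544: (2,1) in TLB -> HIT
vaddr=129: (0,4) not in TLB -> MISS, insert
vaddr=149: (0,4) in TLB -> HIT

Answer: MISS HIT MISS HIT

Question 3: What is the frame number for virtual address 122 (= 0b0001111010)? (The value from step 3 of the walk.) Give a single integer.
Answer: 63

Derivation:
vaddr = 122: l1_idx=0, l2_idx=3
L1[0] = 0; L2[0][3] = 63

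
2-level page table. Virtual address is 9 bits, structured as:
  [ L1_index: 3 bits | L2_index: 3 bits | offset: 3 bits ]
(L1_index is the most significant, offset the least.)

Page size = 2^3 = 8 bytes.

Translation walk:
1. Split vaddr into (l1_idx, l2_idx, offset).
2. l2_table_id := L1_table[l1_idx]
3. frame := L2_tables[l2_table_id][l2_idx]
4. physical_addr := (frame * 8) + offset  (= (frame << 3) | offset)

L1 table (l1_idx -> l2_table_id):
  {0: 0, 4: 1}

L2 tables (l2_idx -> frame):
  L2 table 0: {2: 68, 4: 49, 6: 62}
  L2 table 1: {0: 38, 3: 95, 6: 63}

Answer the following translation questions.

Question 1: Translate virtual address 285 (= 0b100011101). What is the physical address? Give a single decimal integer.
Answer: 765

Derivation:
vaddr = 285 = 0b100011101
Split: l1_idx=4, l2_idx=3, offset=5
L1[4] = 1
L2[1][3] = 95
paddr = 95 * 8 + 5 = 765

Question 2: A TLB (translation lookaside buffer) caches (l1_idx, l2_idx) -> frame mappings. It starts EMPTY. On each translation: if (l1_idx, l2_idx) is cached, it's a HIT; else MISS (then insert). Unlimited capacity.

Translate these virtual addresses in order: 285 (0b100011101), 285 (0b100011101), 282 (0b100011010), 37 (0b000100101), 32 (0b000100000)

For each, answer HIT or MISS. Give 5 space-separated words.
Answer: MISS HIT HIT MISS HIT

Derivation:
vaddr=285: (4,3) not in TLB -> MISS, insert
vaddr=285: (4,3) in TLB -> HIT
vaddr=282: (4,3) in TLB -> HIT
vaddr=37: (0,4) not in TLB -> MISS, insert
vaddr=32: (0,4) in TLB -> HIT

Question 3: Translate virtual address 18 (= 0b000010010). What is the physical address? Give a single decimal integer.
vaddr = 18 = 0b000010010
Split: l1_idx=0, l2_idx=2, offset=2
L1[0] = 0
L2[0][2] = 68
paddr = 68 * 8 + 2 = 546

Answer: 546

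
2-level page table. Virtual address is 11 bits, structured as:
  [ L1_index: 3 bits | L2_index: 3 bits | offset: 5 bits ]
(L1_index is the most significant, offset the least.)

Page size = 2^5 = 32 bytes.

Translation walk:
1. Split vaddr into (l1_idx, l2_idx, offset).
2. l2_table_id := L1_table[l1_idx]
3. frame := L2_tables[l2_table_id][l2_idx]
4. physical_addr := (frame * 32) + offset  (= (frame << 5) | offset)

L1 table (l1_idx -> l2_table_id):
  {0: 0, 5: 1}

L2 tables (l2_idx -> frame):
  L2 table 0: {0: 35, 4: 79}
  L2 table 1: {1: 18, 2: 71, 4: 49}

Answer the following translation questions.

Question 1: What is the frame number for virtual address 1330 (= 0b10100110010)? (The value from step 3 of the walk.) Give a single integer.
Answer: 18

Derivation:
vaddr = 1330: l1_idx=5, l2_idx=1
L1[5] = 1; L2[1][1] = 18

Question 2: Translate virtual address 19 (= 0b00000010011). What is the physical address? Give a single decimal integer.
Answer: 1139

Derivation:
vaddr = 19 = 0b00000010011
Split: l1_idx=0, l2_idx=0, offset=19
L1[0] = 0
L2[0][0] = 35
paddr = 35 * 32 + 19 = 1139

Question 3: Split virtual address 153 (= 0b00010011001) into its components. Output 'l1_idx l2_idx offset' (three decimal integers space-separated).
vaddr = 153 = 0b00010011001
  top 3 bits -> l1_idx = 0
  next 3 bits -> l2_idx = 4
  bottom 5 bits -> offset = 25

Answer: 0 4 25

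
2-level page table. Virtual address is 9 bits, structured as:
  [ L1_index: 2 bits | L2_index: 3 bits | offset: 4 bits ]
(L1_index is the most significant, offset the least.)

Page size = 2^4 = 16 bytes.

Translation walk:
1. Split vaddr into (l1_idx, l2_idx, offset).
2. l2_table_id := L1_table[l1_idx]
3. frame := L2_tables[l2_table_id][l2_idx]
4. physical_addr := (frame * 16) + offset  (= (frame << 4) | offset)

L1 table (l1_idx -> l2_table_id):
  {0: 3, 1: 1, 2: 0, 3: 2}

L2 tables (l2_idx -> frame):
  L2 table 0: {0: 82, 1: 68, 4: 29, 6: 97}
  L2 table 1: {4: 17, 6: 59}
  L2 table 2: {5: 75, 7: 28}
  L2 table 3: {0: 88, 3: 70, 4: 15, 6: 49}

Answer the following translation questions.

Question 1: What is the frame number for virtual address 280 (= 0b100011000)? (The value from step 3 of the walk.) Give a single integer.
vaddr = 280: l1_idx=2, l2_idx=1
L1[2] = 0; L2[0][1] = 68

Answer: 68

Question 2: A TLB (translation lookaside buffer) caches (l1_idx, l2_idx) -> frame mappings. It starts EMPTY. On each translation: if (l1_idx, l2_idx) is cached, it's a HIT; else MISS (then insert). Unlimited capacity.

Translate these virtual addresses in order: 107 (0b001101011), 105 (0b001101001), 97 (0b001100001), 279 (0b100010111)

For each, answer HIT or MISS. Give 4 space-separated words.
vaddr=107: (0,6) not in TLB -> MISS, insert
vaddr=105: (0,6) in TLB -> HIT
vaddr=97: (0,6) in TLB -> HIT
vaddr=279: (2,1) not in TLB -> MISS, insert

Answer: MISS HIT HIT MISS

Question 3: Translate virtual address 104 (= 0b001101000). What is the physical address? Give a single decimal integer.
Answer: 792

Derivation:
vaddr = 104 = 0b001101000
Split: l1_idx=0, l2_idx=6, offset=8
L1[0] = 3
L2[3][6] = 49
paddr = 49 * 16 + 8 = 792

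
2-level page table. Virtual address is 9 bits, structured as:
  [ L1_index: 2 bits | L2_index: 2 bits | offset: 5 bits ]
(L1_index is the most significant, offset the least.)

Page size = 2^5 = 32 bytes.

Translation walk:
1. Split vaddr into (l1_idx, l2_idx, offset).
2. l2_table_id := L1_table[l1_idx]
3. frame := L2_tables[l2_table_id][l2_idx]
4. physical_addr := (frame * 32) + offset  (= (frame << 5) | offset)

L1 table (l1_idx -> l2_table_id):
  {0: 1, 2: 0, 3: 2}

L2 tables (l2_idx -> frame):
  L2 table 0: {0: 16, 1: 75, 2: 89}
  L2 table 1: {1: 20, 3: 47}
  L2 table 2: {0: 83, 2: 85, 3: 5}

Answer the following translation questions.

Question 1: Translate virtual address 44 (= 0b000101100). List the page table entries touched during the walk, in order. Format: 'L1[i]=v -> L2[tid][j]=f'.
Answer: L1[0]=1 -> L2[1][1]=20

Derivation:
vaddr = 44 = 0b000101100
Split: l1_idx=0, l2_idx=1, offset=12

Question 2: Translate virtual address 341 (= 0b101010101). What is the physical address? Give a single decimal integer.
Answer: 2869

Derivation:
vaddr = 341 = 0b101010101
Split: l1_idx=2, l2_idx=2, offset=21
L1[2] = 0
L2[0][2] = 89
paddr = 89 * 32 + 21 = 2869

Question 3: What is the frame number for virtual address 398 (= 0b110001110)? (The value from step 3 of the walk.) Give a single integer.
vaddr = 398: l1_idx=3, l2_idx=0
L1[3] = 2; L2[2][0] = 83

Answer: 83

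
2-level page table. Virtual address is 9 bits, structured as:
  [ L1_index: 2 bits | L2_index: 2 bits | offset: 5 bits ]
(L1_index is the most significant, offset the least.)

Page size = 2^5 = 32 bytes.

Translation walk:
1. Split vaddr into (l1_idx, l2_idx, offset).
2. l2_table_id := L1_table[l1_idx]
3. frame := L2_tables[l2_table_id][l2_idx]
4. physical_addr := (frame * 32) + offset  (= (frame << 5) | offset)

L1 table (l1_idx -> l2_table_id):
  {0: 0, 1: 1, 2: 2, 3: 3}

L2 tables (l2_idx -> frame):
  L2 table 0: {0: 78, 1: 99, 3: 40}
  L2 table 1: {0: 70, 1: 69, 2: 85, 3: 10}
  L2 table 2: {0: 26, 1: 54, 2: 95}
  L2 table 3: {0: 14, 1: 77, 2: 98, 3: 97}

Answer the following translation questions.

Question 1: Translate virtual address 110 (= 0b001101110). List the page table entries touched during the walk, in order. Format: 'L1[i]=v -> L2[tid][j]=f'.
Answer: L1[0]=0 -> L2[0][3]=40

Derivation:
vaddr = 110 = 0b001101110
Split: l1_idx=0, l2_idx=3, offset=14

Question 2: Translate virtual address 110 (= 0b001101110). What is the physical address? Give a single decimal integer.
vaddr = 110 = 0b001101110
Split: l1_idx=0, l2_idx=3, offset=14
L1[0] = 0
L2[0][3] = 40
paddr = 40 * 32 + 14 = 1294

Answer: 1294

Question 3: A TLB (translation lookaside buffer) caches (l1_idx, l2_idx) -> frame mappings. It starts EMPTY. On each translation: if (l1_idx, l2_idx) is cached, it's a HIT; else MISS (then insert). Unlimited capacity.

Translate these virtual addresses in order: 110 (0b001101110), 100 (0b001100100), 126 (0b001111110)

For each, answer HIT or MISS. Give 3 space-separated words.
Answer: MISS HIT HIT

Derivation:
vaddr=110: (0,3) not in TLB -> MISS, insert
vaddr=100: (0,3) in TLB -> HIT
vaddr=126: (0,3) in TLB -> HIT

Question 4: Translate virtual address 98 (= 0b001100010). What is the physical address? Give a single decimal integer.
vaddr = 98 = 0b001100010
Split: l1_idx=0, l2_idx=3, offset=2
L1[0] = 0
L2[0][3] = 40
paddr = 40 * 32 + 2 = 1282

Answer: 1282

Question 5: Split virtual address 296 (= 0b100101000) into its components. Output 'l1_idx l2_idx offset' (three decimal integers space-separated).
Answer: 2 1 8

Derivation:
vaddr = 296 = 0b100101000
  top 2 bits -> l1_idx = 2
  next 2 bits -> l2_idx = 1
  bottom 5 bits -> offset = 8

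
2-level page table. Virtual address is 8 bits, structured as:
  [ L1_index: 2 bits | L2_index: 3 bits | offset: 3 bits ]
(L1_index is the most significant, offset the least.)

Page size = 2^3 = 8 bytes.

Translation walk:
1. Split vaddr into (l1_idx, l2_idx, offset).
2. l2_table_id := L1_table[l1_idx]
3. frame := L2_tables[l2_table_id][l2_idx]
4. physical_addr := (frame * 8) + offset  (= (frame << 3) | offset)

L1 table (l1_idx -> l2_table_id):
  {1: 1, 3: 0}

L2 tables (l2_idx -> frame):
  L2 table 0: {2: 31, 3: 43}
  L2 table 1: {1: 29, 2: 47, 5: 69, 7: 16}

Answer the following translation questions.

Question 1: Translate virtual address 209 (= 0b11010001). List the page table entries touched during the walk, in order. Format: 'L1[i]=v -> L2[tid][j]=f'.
vaddr = 209 = 0b11010001
Split: l1_idx=3, l2_idx=2, offset=1

Answer: L1[3]=0 -> L2[0][2]=31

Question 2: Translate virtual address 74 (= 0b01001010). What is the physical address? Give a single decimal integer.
Answer: 234

Derivation:
vaddr = 74 = 0b01001010
Split: l1_idx=1, l2_idx=1, offset=2
L1[1] = 1
L2[1][1] = 29
paddr = 29 * 8 + 2 = 234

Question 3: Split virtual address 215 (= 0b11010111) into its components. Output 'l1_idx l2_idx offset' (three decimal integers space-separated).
Answer: 3 2 7

Derivation:
vaddr = 215 = 0b11010111
  top 2 bits -> l1_idx = 3
  next 3 bits -> l2_idx = 2
  bottom 3 bits -> offset = 7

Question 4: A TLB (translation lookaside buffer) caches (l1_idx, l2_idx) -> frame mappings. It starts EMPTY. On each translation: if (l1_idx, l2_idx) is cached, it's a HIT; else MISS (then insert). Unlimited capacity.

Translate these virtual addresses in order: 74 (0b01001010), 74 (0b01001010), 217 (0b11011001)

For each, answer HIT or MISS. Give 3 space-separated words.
vaddr=74: (1,1) not in TLB -> MISS, insert
vaddr=74: (1,1) in TLB -> HIT
vaddr=217: (3,3) not in TLB -> MISS, insert

Answer: MISS HIT MISS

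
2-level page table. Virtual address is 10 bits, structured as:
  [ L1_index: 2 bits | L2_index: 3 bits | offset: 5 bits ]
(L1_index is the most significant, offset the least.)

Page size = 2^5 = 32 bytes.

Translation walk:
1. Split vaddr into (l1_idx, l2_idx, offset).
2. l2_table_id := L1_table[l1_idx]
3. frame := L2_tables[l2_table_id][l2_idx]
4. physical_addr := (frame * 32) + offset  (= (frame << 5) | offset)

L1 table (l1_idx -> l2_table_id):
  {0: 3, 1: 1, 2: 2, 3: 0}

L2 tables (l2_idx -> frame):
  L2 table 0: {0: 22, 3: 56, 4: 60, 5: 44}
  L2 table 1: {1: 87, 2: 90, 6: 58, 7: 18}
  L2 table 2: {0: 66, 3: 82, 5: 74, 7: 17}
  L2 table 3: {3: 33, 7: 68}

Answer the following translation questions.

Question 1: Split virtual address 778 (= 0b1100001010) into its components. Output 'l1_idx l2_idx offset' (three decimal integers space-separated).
Answer: 3 0 10

Derivation:
vaddr = 778 = 0b1100001010
  top 2 bits -> l1_idx = 3
  next 3 bits -> l2_idx = 0
  bottom 5 bits -> offset = 10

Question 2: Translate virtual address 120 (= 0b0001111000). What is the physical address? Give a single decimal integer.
vaddr = 120 = 0b0001111000
Split: l1_idx=0, l2_idx=3, offset=24
L1[0] = 3
L2[3][3] = 33
paddr = 33 * 32 + 24 = 1080

Answer: 1080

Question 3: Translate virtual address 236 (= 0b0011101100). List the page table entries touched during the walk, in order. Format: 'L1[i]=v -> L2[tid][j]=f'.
vaddr = 236 = 0b0011101100
Split: l1_idx=0, l2_idx=7, offset=12

Answer: L1[0]=3 -> L2[3][7]=68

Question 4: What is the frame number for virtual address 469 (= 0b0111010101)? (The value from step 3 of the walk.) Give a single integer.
Answer: 58

Derivation:
vaddr = 469: l1_idx=1, l2_idx=6
L1[1] = 1; L2[1][6] = 58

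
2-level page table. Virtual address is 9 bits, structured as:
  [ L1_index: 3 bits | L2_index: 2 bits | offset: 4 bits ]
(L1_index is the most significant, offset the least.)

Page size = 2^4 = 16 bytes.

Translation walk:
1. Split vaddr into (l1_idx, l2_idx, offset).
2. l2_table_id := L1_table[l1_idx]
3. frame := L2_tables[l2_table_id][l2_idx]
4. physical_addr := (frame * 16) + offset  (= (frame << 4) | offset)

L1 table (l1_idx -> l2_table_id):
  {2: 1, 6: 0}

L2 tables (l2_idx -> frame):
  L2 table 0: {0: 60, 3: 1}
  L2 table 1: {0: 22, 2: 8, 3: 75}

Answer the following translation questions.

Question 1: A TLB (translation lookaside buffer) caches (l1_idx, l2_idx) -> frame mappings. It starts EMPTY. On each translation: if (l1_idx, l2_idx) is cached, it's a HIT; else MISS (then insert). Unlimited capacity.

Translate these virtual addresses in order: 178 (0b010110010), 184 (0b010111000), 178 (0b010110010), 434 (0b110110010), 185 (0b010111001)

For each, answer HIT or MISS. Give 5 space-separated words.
Answer: MISS HIT HIT MISS HIT

Derivation:
vaddr=178: (2,3) not in TLB -> MISS, insert
vaddr=184: (2,3) in TLB -> HIT
vaddr=178: (2,3) in TLB -> HIT
vaddr=434: (6,3) not in TLB -> MISS, insert
vaddr=185: (2,3) in TLB -> HIT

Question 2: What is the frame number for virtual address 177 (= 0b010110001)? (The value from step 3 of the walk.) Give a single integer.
Answer: 75

Derivation:
vaddr = 177: l1_idx=2, l2_idx=3
L1[2] = 1; L2[1][3] = 75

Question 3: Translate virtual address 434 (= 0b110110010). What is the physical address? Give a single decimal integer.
Answer: 18

Derivation:
vaddr = 434 = 0b110110010
Split: l1_idx=6, l2_idx=3, offset=2
L1[6] = 0
L2[0][3] = 1
paddr = 1 * 16 + 2 = 18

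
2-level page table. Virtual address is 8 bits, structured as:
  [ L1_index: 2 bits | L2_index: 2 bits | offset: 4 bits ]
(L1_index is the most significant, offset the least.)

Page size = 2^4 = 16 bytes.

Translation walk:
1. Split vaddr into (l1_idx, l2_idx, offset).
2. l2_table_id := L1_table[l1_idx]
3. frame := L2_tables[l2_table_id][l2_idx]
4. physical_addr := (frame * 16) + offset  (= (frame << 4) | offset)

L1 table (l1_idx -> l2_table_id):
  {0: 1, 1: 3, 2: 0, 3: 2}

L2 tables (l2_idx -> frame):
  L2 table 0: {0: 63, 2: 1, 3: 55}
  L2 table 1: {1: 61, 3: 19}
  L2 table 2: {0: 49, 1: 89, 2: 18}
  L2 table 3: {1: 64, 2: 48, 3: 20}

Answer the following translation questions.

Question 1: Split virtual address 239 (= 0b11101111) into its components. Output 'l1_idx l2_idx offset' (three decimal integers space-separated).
vaddr = 239 = 0b11101111
  top 2 bits -> l1_idx = 3
  next 2 bits -> l2_idx = 2
  bottom 4 bits -> offset = 15

Answer: 3 2 15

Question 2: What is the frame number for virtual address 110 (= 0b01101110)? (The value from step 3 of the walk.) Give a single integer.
Answer: 48

Derivation:
vaddr = 110: l1_idx=1, l2_idx=2
L1[1] = 3; L2[3][2] = 48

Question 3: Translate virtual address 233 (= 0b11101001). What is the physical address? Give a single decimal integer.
Answer: 297

Derivation:
vaddr = 233 = 0b11101001
Split: l1_idx=3, l2_idx=2, offset=9
L1[3] = 2
L2[2][2] = 18
paddr = 18 * 16 + 9 = 297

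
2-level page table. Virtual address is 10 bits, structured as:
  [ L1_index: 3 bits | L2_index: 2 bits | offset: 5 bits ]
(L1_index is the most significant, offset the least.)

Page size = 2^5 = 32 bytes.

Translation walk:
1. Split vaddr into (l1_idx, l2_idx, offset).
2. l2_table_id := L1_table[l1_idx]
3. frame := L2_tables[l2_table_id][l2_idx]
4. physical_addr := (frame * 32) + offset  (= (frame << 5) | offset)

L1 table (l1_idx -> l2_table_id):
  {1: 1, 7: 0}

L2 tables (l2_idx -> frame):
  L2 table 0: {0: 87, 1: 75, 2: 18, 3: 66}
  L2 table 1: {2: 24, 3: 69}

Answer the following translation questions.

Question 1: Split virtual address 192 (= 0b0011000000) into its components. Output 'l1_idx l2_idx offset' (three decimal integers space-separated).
Answer: 1 2 0

Derivation:
vaddr = 192 = 0b0011000000
  top 3 bits -> l1_idx = 1
  next 2 bits -> l2_idx = 2
  bottom 5 bits -> offset = 0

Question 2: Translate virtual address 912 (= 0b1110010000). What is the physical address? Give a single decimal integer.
vaddr = 912 = 0b1110010000
Split: l1_idx=7, l2_idx=0, offset=16
L1[7] = 0
L2[0][0] = 87
paddr = 87 * 32 + 16 = 2800

Answer: 2800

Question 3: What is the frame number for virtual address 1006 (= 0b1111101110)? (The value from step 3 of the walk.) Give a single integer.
Answer: 66

Derivation:
vaddr = 1006: l1_idx=7, l2_idx=3
L1[7] = 0; L2[0][3] = 66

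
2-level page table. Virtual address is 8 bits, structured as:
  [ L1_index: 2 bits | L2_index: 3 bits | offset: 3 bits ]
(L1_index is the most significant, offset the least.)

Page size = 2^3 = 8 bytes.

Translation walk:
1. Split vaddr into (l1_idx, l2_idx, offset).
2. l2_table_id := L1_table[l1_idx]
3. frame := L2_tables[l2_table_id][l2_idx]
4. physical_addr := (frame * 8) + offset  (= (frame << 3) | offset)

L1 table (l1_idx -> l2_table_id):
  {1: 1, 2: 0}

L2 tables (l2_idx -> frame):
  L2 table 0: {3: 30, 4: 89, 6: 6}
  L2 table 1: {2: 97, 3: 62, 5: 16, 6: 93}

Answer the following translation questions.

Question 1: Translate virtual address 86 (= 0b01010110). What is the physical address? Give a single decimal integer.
Answer: 782

Derivation:
vaddr = 86 = 0b01010110
Split: l1_idx=1, l2_idx=2, offset=6
L1[1] = 1
L2[1][2] = 97
paddr = 97 * 8 + 6 = 782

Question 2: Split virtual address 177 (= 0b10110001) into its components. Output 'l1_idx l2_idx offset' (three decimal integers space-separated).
vaddr = 177 = 0b10110001
  top 2 bits -> l1_idx = 2
  next 3 bits -> l2_idx = 6
  bottom 3 bits -> offset = 1

Answer: 2 6 1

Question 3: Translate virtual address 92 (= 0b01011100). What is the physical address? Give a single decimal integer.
Answer: 500

Derivation:
vaddr = 92 = 0b01011100
Split: l1_idx=1, l2_idx=3, offset=4
L1[1] = 1
L2[1][3] = 62
paddr = 62 * 8 + 4 = 500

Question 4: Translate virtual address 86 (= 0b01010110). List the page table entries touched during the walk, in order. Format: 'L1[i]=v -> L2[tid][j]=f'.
Answer: L1[1]=1 -> L2[1][2]=97

Derivation:
vaddr = 86 = 0b01010110
Split: l1_idx=1, l2_idx=2, offset=6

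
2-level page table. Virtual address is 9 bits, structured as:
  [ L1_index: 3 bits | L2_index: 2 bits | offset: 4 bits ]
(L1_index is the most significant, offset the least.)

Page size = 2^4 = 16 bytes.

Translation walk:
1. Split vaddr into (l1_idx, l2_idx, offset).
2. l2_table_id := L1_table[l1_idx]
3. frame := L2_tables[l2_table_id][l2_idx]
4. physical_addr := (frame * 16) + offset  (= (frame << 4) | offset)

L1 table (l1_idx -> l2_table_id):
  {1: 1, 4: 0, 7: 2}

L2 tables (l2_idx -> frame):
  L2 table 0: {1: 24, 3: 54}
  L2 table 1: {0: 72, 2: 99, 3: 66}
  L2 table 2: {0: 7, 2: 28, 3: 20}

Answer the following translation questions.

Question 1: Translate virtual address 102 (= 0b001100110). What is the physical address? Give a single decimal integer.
vaddr = 102 = 0b001100110
Split: l1_idx=1, l2_idx=2, offset=6
L1[1] = 1
L2[1][2] = 99
paddr = 99 * 16 + 6 = 1590

Answer: 1590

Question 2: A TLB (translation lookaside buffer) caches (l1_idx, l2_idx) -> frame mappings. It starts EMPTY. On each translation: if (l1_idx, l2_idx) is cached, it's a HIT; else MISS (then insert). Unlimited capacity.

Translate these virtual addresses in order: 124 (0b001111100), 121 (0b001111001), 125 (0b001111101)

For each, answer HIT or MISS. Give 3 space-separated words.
Answer: MISS HIT HIT

Derivation:
vaddr=124: (1,3) not in TLB -> MISS, insert
vaddr=121: (1,3) in TLB -> HIT
vaddr=125: (1,3) in TLB -> HIT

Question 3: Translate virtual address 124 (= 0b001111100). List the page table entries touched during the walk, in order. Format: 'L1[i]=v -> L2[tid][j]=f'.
Answer: L1[1]=1 -> L2[1][3]=66

Derivation:
vaddr = 124 = 0b001111100
Split: l1_idx=1, l2_idx=3, offset=12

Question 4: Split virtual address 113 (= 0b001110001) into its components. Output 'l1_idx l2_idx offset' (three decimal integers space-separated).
vaddr = 113 = 0b001110001
  top 3 bits -> l1_idx = 1
  next 2 bits -> l2_idx = 3
  bottom 4 bits -> offset = 1

Answer: 1 3 1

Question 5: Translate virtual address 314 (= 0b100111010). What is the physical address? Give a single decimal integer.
Answer: 874

Derivation:
vaddr = 314 = 0b100111010
Split: l1_idx=4, l2_idx=3, offset=10
L1[4] = 0
L2[0][3] = 54
paddr = 54 * 16 + 10 = 874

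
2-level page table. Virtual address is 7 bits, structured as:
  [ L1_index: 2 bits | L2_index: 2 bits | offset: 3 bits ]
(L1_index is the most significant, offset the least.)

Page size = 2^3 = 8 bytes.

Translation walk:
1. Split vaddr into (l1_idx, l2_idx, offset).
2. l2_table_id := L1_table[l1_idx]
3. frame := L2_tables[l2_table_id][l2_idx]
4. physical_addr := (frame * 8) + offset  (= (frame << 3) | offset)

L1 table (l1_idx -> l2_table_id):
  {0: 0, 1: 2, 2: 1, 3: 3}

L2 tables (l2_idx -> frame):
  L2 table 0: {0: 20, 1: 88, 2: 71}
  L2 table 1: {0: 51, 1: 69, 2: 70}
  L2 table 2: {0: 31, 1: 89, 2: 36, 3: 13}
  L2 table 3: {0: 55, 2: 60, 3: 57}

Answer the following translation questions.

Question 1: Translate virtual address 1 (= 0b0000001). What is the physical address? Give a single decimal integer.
vaddr = 1 = 0b0000001
Split: l1_idx=0, l2_idx=0, offset=1
L1[0] = 0
L2[0][0] = 20
paddr = 20 * 8 + 1 = 161

Answer: 161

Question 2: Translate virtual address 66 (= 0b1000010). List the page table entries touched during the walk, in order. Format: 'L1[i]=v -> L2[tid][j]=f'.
Answer: L1[2]=1 -> L2[1][0]=51

Derivation:
vaddr = 66 = 0b1000010
Split: l1_idx=2, l2_idx=0, offset=2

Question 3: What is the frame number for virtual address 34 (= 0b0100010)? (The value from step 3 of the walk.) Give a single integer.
Answer: 31

Derivation:
vaddr = 34: l1_idx=1, l2_idx=0
L1[1] = 2; L2[2][0] = 31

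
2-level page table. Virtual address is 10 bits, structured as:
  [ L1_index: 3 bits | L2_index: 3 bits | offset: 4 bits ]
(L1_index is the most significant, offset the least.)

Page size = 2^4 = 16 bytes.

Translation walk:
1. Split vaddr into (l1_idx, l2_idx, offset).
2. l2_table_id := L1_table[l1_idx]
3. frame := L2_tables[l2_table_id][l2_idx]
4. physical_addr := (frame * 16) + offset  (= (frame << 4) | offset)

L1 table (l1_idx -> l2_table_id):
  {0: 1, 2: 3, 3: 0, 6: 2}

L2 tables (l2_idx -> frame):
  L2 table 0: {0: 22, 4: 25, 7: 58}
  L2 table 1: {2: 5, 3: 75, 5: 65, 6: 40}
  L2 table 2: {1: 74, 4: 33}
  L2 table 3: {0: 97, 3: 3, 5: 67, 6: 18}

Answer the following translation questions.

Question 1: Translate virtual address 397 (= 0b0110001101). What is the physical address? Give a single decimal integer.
vaddr = 397 = 0b0110001101
Split: l1_idx=3, l2_idx=0, offset=13
L1[3] = 0
L2[0][0] = 22
paddr = 22 * 16 + 13 = 365

Answer: 365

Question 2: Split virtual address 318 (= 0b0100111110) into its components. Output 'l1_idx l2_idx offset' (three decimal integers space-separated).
Answer: 2 3 14

Derivation:
vaddr = 318 = 0b0100111110
  top 3 bits -> l1_idx = 2
  next 3 bits -> l2_idx = 3
  bottom 4 bits -> offset = 14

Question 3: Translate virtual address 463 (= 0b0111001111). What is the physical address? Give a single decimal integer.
Answer: 415

Derivation:
vaddr = 463 = 0b0111001111
Split: l1_idx=3, l2_idx=4, offset=15
L1[3] = 0
L2[0][4] = 25
paddr = 25 * 16 + 15 = 415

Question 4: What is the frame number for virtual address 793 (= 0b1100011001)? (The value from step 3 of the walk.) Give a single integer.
vaddr = 793: l1_idx=6, l2_idx=1
L1[6] = 2; L2[2][1] = 74

Answer: 74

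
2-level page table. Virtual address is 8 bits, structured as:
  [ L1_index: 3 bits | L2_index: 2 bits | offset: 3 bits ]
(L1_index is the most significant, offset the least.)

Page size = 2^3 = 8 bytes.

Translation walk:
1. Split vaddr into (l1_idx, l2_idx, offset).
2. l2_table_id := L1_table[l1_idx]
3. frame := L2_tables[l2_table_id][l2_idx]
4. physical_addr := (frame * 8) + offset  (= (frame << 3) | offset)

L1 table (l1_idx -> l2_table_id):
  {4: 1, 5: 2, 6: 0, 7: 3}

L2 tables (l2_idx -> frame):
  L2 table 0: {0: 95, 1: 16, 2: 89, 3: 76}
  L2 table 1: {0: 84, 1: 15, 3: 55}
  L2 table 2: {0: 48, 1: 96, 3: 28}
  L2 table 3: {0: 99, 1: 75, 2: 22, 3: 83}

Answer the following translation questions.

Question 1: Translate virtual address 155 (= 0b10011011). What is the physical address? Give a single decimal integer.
Answer: 443

Derivation:
vaddr = 155 = 0b10011011
Split: l1_idx=4, l2_idx=3, offset=3
L1[4] = 1
L2[1][3] = 55
paddr = 55 * 8 + 3 = 443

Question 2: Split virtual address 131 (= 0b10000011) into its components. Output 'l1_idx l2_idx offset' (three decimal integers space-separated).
vaddr = 131 = 0b10000011
  top 3 bits -> l1_idx = 4
  next 2 bits -> l2_idx = 0
  bottom 3 bits -> offset = 3

Answer: 4 0 3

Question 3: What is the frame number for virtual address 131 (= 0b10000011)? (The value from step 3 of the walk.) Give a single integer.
Answer: 84

Derivation:
vaddr = 131: l1_idx=4, l2_idx=0
L1[4] = 1; L2[1][0] = 84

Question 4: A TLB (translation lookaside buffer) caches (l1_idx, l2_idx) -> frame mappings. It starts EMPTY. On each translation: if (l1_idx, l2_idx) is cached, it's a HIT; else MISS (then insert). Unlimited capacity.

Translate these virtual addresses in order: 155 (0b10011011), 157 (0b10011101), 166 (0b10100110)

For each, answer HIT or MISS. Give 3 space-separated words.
Answer: MISS HIT MISS

Derivation:
vaddr=155: (4,3) not in TLB -> MISS, insert
vaddr=157: (4,3) in TLB -> HIT
vaddr=166: (5,0) not in TLB -> MISS, insert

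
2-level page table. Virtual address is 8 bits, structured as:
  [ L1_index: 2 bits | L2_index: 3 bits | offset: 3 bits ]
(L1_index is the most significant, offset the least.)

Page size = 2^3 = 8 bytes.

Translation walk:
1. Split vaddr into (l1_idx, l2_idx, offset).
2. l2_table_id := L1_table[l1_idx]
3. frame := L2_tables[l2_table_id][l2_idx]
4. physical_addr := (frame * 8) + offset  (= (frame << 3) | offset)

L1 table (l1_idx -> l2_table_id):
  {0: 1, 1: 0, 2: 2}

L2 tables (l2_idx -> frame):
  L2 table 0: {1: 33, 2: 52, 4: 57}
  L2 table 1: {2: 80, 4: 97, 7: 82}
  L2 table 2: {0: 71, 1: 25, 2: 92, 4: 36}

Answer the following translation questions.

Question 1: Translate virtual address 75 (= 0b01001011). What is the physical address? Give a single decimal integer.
vaddr = 75 = 0b01001011
Split: l1_idx=1, l2_idx=1, offset=3
L1[1] = 0
L2[0][1] = 33
paddr = 33 * 8 + 3 = 267

Answer: 267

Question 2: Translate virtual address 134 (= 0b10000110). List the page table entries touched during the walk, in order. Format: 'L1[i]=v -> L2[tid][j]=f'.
Answer: L1[2]=2 -> L2[2][0]=71

Derivation:
vaddr = 134 = 0b10000110
Split: l1_idx=2, l2_idx=0, offset=6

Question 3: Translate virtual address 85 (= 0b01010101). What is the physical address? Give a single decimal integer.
vaddr = 85 = 0b01010101
Split: l1_idx=1, l2_idx=2, offset=5
L1[1] = 0
L2[0][2] = 52
paddr = 52 * 8 + 5 = 421

Answer: 421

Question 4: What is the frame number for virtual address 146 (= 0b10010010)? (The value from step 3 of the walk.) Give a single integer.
Answer: 92

Derivation:
vaddr = 146: l1_idx=2, l2_idx=2
L1[2] = 2; L2[2][2] = 92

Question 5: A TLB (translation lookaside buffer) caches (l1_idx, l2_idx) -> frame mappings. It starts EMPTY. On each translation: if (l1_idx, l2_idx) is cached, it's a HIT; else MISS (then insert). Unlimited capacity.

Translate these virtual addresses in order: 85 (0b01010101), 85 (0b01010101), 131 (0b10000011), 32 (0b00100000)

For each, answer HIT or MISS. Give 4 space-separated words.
Answer: MISS HIT MISS MISS

Derivation:
vaddr=85: (1,2) not in TLB -> MISS, insert
vaddr=85: (1,2) in TLB -> HIT
vaddr=131: (2,0) not in TLB -> MISS, insert
vaddr=32: (0,4) not in TLB -> MISS, insert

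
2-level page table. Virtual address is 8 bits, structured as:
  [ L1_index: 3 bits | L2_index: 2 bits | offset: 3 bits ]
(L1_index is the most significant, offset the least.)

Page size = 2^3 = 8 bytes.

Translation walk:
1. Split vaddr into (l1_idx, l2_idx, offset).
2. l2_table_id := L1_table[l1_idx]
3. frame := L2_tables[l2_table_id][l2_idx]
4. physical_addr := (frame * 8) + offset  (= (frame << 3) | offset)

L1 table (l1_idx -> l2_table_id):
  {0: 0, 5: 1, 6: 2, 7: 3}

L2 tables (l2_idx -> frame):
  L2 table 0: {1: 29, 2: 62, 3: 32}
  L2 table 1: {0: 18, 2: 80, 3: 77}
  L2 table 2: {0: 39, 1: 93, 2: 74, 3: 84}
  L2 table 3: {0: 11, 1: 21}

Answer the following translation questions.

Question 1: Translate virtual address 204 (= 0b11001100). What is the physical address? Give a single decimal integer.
Answer: 748

Derivation:
vaddr = 204 = 0b11001100
Split: l1_idx=6, l2_idx=1, offset=4
L1[6] = 2
L2[2][1] = 93
paddr = 93 * 8 + 4 = 748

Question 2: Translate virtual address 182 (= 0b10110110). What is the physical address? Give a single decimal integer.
vaddr = 182 = 0b10110110
Split: l1_idx=5, l2_idx=2, offset=6
L1[5] = 1
L2[1][2] = 80
paddr = 80 * 8 + 6 = 646

Answer: 646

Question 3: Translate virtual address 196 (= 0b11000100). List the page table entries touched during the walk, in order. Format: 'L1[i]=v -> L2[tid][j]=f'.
vaddr = 196 = 0b11000100
Split: l1_idx=6, l2_idx=0, offset=4

Answer: L1[6]=2 -> L2[2][0]=39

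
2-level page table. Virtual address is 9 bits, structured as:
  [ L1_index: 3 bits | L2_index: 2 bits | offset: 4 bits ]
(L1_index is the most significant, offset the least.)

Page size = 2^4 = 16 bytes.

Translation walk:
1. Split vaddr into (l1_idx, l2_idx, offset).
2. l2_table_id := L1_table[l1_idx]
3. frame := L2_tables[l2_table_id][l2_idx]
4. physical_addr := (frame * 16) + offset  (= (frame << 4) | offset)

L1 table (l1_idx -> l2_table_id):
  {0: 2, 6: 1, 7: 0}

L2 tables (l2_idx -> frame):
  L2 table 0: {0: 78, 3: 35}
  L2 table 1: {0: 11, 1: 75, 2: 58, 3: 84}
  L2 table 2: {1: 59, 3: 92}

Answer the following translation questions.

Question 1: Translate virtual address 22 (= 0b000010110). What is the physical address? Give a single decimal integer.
Answer: 950

Derivation:
vaddr = 22 = 0b000010110
Split: l1_idx=0, l2_idx=1, offset=6
L1[0] = 2
L2[2][1] = 59
paddr = 59 * 16 + 6 = 950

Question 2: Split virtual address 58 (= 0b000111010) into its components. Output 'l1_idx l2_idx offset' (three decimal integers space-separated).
Answer: 0 3 10

Derivation:
vaddr = 58 = 0b000111010
  top 3 bits -> l1_idx = 0
  next 2 bits -> l2_idx = 3
  bottom 4 bits -> offset = 10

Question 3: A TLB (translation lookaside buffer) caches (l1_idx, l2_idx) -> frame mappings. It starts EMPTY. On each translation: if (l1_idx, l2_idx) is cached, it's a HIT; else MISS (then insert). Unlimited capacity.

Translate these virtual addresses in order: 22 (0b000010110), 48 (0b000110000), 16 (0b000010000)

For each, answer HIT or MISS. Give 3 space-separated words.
Answer: MISS MISS HIT

Derivation:
vaddr=22: (0,1) not in TLB -> MISS, insert
vaddr=48: (0,3) not in TLB -> MISS, insert
vaddr=16: (0,1) in TLB -> HIT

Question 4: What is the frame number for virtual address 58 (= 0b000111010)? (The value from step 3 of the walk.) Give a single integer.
Answer: 92

Derivation:
vaddr = 58: l1_idx=0, l2_idx=3
L1[0] = 2; L2[2][3] = 92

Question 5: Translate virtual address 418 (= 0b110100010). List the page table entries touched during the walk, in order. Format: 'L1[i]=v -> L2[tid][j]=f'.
Answer: L1[6]=1 -> L2[1][2]=58

Derivation:
vaddr = 418 = 0b110100010
Split: l1_idx=6, l2_idx=2, offset=2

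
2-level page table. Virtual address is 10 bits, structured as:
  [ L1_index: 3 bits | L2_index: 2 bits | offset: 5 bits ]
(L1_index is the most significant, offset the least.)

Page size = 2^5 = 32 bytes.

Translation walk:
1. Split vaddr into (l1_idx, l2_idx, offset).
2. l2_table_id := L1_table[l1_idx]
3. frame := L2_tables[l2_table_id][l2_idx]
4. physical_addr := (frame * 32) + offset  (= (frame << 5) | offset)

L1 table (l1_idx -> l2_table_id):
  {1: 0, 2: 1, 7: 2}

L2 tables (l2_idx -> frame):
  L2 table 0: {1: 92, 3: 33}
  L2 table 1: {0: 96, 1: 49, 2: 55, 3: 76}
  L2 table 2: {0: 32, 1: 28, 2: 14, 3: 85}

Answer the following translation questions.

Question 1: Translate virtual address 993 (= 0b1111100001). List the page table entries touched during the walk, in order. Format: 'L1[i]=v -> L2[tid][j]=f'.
Answer: L1[7]=2 -> L2[2][3]=85

Derivation:
vaddr = 993 = 0b1111100001
Split: l1_idx=7, l2_idx=3, offset=1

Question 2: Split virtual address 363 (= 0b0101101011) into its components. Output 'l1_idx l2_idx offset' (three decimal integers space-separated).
Answer: 2 3 11

Derivation:
vaddr = 363 = 0b0101101011
  top 3 bits -> l1_idx = 2
  next 2 bits -> l2_idx = 3
  bottom 5 bits -> offset = 11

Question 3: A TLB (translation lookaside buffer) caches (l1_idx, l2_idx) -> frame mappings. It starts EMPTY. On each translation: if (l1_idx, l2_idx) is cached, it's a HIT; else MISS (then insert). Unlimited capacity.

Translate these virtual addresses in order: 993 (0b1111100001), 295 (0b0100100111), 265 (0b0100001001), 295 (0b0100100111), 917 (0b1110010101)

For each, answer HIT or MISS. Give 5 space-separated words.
Answer: MISS MISS MISS HIT MISS

Derivation:
vaddr=993: (7,3) not in TLB -> MISS, insert
vaddr=295: (2,1) not in TLB -> MISS, insert
vaddr=265: (2,0) not in TLB -> MISS, insert
vaddr=295: (2,1) in TLB -> HIT
vaddr=917: (7,0) not in TLB -> MISS, insert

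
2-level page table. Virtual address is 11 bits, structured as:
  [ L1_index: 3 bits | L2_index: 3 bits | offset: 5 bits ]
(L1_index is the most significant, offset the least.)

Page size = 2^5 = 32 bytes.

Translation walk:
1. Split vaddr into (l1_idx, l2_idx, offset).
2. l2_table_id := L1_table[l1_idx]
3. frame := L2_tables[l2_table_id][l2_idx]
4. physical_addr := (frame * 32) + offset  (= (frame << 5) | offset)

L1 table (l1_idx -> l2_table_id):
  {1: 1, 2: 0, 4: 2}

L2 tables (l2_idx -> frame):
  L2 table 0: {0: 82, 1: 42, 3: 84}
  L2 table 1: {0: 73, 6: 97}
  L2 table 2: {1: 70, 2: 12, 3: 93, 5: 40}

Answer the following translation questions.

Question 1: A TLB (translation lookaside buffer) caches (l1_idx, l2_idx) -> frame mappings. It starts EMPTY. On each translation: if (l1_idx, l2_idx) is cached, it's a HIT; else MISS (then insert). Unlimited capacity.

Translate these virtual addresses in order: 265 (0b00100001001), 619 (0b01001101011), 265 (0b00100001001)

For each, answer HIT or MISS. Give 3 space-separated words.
vaddr=265: (1,0) not in TLB -> MISS, insert
vaddr=619: (2,3) not in TLB -> MISS, insert
vaddr=265: (1,0) in TLB -> HIT

Answer: MISS MISS HIT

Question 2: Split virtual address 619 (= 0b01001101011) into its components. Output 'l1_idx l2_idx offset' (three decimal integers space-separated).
Answer: 2 3 11

Derivation:
vaddr = 619 = 0b01001101011
  top 3 bits -> l1_idx = 2
  next 3 bits -> l2_idx = 3
  bottom 5 bits -> offset = 11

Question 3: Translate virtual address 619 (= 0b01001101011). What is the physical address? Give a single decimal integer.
vaddr = 619 = 0b01001101011
Split: l1_idx=2, l2_idx=3, offset=11
L1[2] = 0
L2[0][3] = 84
paddr = 84 * 32 + 11 = 2699

Answer: 2699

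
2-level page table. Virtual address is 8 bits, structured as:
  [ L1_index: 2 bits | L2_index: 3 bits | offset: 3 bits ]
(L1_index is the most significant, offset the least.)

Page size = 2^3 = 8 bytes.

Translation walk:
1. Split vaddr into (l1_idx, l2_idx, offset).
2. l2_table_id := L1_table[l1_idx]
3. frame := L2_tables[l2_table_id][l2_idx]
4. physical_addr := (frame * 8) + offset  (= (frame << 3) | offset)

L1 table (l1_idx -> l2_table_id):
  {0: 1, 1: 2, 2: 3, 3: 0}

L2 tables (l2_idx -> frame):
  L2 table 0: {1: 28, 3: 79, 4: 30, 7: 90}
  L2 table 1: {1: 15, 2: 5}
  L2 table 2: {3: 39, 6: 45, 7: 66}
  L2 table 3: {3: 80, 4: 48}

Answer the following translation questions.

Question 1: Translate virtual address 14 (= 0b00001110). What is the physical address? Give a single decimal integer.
vaddr = 14 = 0b00001110
Split: l1_idx=0, l2_idx=1, offset=6
L1[0] = 1
L2[1][1] = 15
paddr = 15 * 8 + 6 = 126

Answer: 126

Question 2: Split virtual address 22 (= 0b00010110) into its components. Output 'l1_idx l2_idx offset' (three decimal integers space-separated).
vaddr = 22 = 0b00010110
  top 2 bits -> l1_idx = 0
  next 3 bits -> l2_idx = 2
  bottom 3 bits -> offset = 6

Answer: 0 2 6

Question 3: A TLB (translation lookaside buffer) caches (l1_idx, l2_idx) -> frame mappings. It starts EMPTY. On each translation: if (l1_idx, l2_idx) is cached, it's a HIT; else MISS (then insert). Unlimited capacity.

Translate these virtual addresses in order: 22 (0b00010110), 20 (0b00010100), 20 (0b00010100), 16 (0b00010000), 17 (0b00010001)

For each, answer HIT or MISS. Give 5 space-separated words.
vaddr=22: (0,2) not in TLB -> MISS, insert
vaddr=20: (0,2) in TLB -> HIT
vaddr=20: (0,2) in TLB -> HIT
vaddr=16: (0,2) in TLB -> HIT
vaddr=17: (0,2) in TLB -> HIT

Answer: MISS HIT HIT HIT HIT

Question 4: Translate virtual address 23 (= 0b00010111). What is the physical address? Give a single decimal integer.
vaddr = 23 = 0b00010111
Split: l1_idx=0, l2_idx=2, offset=7
L1[0] = 1
L2[1][2] = 5
paddr = 5 * 8 + 7 = 47

Answer: 47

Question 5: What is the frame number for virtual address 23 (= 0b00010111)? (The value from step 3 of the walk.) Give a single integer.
vaddr = 23: l1_idx=0, l2_idx=2
L1[0] = 1; L2[1][2] = 5

Answer: 5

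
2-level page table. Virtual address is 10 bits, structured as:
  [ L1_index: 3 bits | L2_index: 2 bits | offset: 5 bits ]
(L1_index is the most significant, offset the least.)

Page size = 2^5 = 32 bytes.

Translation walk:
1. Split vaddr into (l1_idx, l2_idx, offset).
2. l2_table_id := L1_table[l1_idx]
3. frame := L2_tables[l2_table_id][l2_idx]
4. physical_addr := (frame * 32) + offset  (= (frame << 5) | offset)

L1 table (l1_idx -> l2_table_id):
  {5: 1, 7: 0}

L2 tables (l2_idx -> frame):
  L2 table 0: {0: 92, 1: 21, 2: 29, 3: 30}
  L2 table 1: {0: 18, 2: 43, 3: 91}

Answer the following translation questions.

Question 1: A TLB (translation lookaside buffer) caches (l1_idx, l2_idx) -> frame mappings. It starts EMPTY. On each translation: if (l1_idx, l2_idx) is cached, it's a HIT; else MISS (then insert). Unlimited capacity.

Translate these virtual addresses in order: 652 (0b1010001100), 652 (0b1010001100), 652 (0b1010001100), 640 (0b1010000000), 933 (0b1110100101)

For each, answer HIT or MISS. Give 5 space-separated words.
vaddr=652: (5,0) not in TLB -> MISS, insert
vaddr=652: (5,0) in TLB -> HIT
vaddr=652: (5,0) in TLB -> HIT
vaddr=640: (5,0) in TLB -> HIT
vaddr=933: (7,1) not in TLB -> MISS, insert

Answer: MISS HIT HIT HIT MISS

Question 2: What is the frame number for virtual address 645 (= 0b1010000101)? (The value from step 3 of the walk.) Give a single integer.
Answer: 18

Derivation:
vaddr = 645: l1_idx=5, l2_idx=0
L1[5] = 1; L2[1][0] = 18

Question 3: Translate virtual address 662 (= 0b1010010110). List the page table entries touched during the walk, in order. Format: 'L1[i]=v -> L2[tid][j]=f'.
vaddr = 662 = 0b1010010110
Split: l1_idx=5, l2_idx=0, offset=22

Answer: L1[5]=1 -> L2[1][0]=18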